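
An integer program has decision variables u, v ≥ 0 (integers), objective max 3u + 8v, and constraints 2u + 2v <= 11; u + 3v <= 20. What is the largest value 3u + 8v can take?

40

Relaxing integrality, the LP optimum is 44.00 at (u,v) = (0, 5.5), which is not an integer point.
(u,v)=(0,5): 2·0+2·5=10≤11, 1·0+3·5=15≤20, objective 40.
(u,v)=(1,4): 2·1+2·4=10≤11, 1·1+3·4=13≤20, objective 35.
(u,v)=(0,4): 2·0+2·4=8≤11, 1·0+3·4=12≤20, objective 32.
Maximum is 40 at (u,v)=(0,5).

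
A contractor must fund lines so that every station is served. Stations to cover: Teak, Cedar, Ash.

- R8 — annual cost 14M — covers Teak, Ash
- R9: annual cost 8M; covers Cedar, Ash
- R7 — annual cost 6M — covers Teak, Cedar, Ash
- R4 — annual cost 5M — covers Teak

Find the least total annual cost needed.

This is an integer covering problem.
R7 alone covers Teak, Cedar, Ash — every station.
Total annual cost: 6.
No cover costs less than 6.

6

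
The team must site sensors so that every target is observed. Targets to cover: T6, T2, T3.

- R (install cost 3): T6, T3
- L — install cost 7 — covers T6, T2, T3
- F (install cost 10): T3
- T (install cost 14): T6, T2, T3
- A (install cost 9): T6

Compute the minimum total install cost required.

7

This is an integer covering problem.
L alone covers T6, T2, T3 — every target.
Total install cost: 7.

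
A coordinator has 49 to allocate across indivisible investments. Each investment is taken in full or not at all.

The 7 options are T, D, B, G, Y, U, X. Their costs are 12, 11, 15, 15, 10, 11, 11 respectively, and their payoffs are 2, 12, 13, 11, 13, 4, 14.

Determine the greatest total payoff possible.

52

B + Y + U + X: cost 15 + 10 + 11 + 11 = 47 ≤ 49, payoff 13 + 13 + 4 + 14 = 44.
D + B + Y + X: cost 11 + 15 + 10 + 11 = 47 ≤ 49, payoff 12 + 13 + 13 + 14 = 52.
D + G + Y + X: cost 11 + 15 + 10 + 11 = 47 ≤ 49, payoff 12 + 11 + 13 + 14 = 50.
Best is D, B, Y, and X with total payoff 52.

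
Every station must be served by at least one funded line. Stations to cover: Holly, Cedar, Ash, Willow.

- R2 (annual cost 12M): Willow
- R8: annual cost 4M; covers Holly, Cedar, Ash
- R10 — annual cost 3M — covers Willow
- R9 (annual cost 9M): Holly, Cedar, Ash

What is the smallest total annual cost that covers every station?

Choose R8 and R10: together they cover Holly, Cedar, Ash, Willow — every station.
Total annual cost: 4 + 3 = 7.
No cover costs less than 7.

7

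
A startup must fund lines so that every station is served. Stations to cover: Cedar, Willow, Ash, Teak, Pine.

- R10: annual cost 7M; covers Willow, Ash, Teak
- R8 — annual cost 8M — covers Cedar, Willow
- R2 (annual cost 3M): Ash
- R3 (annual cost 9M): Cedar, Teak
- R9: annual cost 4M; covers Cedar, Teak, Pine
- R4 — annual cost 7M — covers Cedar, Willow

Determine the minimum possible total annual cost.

This is a weighted set-cover instance.
Choose R10 and R9: together they cover Cedar, Willow, Ash, Teak, Pine — every station.
Total annual cost: 7 + 4 = 11.

11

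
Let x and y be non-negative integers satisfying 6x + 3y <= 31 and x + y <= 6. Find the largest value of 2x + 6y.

(x,y)=(0,6): 6·0+3·6=18≤31, 1·0+1·6=6≤6, objective 36.
(x,y)=(1,5): 6·1+3·5=21≤31, 1·1+1·5=6≤6, objective 32.
(x,y)=(0,5): 6·0+3·5=15≤31, 1·0+1·5=5≤6, objective 30.
Maximum is 36 at (x,y)=(0,6).

36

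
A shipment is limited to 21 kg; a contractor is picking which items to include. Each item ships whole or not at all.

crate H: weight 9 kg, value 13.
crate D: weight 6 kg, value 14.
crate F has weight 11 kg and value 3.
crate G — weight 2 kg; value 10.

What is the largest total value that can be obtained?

37

Allowing fractional choices, the relaxed optimum would be about 38.1, but items are indivisible.
crate H + crate D + crate G: weight 9 + 6 + 2 = 17 ≤ 21, value 13 + 14 + 10 = 37.
crate H + crate D: weight 9 + 6 = 15 ≤ 21, value 13 + 14 = 27.
Best is crate H, crate D, and crate G with total value 37.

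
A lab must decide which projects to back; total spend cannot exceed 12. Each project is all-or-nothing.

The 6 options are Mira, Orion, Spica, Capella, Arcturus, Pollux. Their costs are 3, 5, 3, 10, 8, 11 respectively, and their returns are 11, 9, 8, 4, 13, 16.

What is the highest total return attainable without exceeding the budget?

Allowing fractional choices, the relaxed optimum would be about 29.6, but projects are indivisible.
Mira + Arcturus: cost 3 + 8 = 11 ≤ 12, return 11 + 13 = 24.
Mira + Orion + Spica: cost 3 + 5 + 3 = 11 ≤ 12, return 11 + 9 + 8 = 28.
Best is Mira, Orion, and Spica with total return 28.

28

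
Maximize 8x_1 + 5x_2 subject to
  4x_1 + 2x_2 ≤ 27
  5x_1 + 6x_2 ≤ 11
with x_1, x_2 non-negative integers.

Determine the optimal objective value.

16

(x_1,x_2)=(2,0): 4·2+2·0=8≤27, 5·2+6·0=10≤11, objective 16.
(x_1,x_2)=(1,1): 4·1+2·1=6≤27, 5·1+6·1=11≤11, objective 13.
(x_1,x_2)=(1,0): 4·1+2·0=4≤27, 5·1+6·0=5≤11, objective 8.
The best lattice point is (2,0), giving 16.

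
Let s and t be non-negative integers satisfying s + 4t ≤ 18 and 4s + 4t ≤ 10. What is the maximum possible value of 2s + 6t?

(s,t)=(0,2): 1·0+4·2=8≤18, 4·0+4·2=8≤10, objective 12.
(s,t)=(1,1): 1·1+4·1=5≤18, 4·1+4·1=8≤10, objective 8.
(s,t)=(0,1): 1·0+4·1=4≤18, 4·0+4·1=4≤10, objective 6.
The best lattice point is (0,2), giving 12.

12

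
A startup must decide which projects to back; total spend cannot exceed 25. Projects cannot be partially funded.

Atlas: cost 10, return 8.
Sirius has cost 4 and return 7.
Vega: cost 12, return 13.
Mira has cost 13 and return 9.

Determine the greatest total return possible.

Allowing fractional choices, the relaxed optimum would be about 27.2, but projects are indivisible.
Sirius + Vega: cost 4 + 12 = 16 ≤ 25, return 7 + 13 = 20.
Atlas + Vega: cost 10 + 12 = 22 ≤ 25, return 8 + 13 = 21.
Vega + Mira: cost 12 + 13 = 25 ≤ 25, return 13 + 9 = 22.
Best is Vega and Mira with total return 22.

22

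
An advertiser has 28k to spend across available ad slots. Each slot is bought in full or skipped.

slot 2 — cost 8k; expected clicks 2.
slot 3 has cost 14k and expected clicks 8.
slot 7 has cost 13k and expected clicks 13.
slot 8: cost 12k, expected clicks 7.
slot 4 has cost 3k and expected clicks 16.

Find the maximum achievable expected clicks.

36

slot 2 + slot 7 + slot 4: cost 8 + 13 + 3 = 24 ≤ 28, expected clicks 2 + 13 + 16 = 31.
slot 7 + slot 8 + slot 4: cost 13 + 12 + 3 = 28 ≤ 28, expected clicks 13 + 7 + 16 = 36.
Best is slot 7, slot 8, and slot 4 with total expected clicks 36.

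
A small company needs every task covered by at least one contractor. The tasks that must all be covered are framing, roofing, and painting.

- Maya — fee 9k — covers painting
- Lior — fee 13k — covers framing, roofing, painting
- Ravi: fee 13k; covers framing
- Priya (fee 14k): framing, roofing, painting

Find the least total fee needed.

Lior alone covers framing, roofing, painting — every task.
Total fee: 13.
No cover costs less than 13.

13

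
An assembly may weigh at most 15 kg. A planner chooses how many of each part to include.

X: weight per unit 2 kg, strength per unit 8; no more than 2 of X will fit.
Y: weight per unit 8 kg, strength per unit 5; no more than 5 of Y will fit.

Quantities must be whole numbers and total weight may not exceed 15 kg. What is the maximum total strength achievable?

2×X and 1×Y: weight 12 ≤ 15, strength 2·8 + 1·5 = 21.
2×X: weight 4 ≤ 15, strength 2·8 = 16.
Best is 21.

21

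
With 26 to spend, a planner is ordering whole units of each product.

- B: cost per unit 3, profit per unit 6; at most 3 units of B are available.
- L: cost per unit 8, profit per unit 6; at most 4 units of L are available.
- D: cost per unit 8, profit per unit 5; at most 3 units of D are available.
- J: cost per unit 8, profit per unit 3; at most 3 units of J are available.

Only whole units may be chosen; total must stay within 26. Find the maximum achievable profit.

B has the best ratio (6/3); taking only B gives at most 3×6 = 18 (stopped by the supply cap of 3).
Mixing does better — 3×B and 2×L: cost 25 ≤ 26, profit 3·6 + 2·6 = 30.

30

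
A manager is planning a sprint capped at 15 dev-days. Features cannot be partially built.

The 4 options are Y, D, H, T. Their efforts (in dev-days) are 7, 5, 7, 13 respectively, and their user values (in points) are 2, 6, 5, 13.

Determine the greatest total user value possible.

13

Allowing fractional choices, the relaxed optimum would be about 16.0, but features are indivisible.
Y + D: effort 7 + 5 = 12 ≤ 15, user value 2 + 6 = 8.
T: effort 13 ≤ 15, user value 13.
D + H: effort 5 + 7 = 12 ≤ 15, user value 6 + 5 = 11.
Best is T with total user value 13.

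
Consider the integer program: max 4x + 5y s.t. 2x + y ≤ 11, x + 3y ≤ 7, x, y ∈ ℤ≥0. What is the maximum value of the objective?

21

(x,y)=(4,1): 2·4+1·1=9≤11, 1·4+3·1=7≤7, objective 21.
(x,y)=(5,0): 2·5+1·0=10≤11, 1·5+3·0=5≤7, objective 20.
(x,y)=(3,1): 2·3+1·1=7≤11, 1·3+3·1=6≤7, objective 17.
(x,y)=(4,0): 2·4+1·0=8≤11, 1·4+3·0=4≤7, objective 16.
Maximum is 21 at (x,y)=(4,1).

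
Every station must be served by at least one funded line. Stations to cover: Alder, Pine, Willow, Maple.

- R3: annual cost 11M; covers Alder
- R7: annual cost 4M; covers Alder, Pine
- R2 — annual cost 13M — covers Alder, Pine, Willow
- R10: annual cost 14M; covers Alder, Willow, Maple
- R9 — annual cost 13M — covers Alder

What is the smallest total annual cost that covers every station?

Choose R7 and R10: together they cover Alder, Pine, Willow, Maple — every station.
Total annual cost: 4 + 14 = 18.
No cover costs less than 18.

18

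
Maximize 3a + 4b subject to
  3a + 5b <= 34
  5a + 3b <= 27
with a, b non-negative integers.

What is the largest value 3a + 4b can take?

27

(a,b)=(1,6): 3·1+5·6=33≤34, 5·1+3·6=23≤27, objective 27.
(a,b)=(2,5): 3·2+5·5=31≤34, 5·2+3·5=25≤27, objective 26.
(a,b)=(3,4): 3·3+5·4=29≤34, 5·3+3·4=27≤27, objective 25.
The best lattice point is (1,6), giving 27.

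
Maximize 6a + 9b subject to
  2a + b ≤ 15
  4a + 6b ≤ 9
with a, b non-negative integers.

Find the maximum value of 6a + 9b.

The continuous relaxation peaks at (2.25, 0) with value 13.50; rounding to a feasible lattice point costs some objective.
(a,b)=(2,0): 2·2+1·0=4≤15, 4·2+6·0=8≤9, objective 12.
(a,b)=(1,0): 2·1+1·0=2≤15, 4·1+6·0=4≤9, objective 6.
The best lattice point is (2,0), giving 12.

12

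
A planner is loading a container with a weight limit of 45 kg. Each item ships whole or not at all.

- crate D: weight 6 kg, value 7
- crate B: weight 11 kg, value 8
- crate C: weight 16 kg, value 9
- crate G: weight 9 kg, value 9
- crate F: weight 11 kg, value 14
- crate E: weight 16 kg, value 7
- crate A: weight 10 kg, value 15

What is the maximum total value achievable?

46

crate D + crate G + crate F + crate A: weight 6 + 9 + 11 + 10 = 36 ≤ 45, value 7 + 9 + 14 + 15 = 45.
crate D + crate C + crate F + crate A: weight 6 + 16 + 11 + 10 = 43 ≤ 45, value 7 + 9 + 14 + 15 = 45.
crate B + crate G + crate F + crate A: weight 11 + 9 + 11 + 10 = 41 ≤ 45, value 8 + 9 + 14 + 15 = 46.
Best is crate B, crate G, crate F, and crate A with total value 46.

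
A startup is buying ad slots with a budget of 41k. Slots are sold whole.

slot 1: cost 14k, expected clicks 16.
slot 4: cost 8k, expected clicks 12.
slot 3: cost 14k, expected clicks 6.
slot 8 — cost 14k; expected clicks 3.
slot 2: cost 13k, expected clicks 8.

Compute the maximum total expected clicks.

36

Allowing fractional choices, the relaxed optimum would be about 38.6, but ad slots are indivisible.
slot 1 + slot 4 + slot 3: cost 14 + 8 + 14 = 36 ≤ 41, expected clicks 16 + 12 + 6 = 34.
slot 1 + slot 4 + slot 2: cost 14 + 8 + 13 = 35 ≤ 41, expected clicks 16 + 12 + 8 = 36.
slot 1 + slot 4 + slot 8: cost 14 + 8 + 14 = 36 ≤ 41, expected clicks 16 + 12 + 3 = 31.
Best is slot 1, slot 4, and slot 2 with total expected clicks 36.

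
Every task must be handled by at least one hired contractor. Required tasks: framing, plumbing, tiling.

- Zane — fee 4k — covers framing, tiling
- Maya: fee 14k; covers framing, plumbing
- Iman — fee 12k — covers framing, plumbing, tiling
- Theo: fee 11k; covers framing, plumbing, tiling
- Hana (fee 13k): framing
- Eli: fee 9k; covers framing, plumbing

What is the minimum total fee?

11

The greedy cost-per-new-task heuristic would pick Zane and Eli for 13, but a cheaper cover exists.
Theo alone covers framing, plumbing, tiling — every task.
Total fee: 11.
No cover costs less than 11.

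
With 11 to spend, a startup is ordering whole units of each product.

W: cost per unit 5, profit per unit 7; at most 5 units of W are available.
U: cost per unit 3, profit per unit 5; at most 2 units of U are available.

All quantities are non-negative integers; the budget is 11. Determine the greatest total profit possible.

U has the best ratio (5/3); taking only U gives at most 2×5 = 10 (stopped by the supply cap of 2).
Mixing does better — 1×W and 2×U: cost 11 ≤ 11, profit 1·7 + 2·5 = 17.

17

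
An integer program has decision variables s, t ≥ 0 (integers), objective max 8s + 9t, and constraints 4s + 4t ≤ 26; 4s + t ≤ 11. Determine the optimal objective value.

54

(s,t)=(0,6): 4·0+4·6=24≤26, 4·0+1·6=6≤11, objective 54.
(s,t)=(1,5): 4·1+4·5=24≤26, 4·1+1·5=9≤11, objective 53.
(s,t)=(0,5): 4·0+4·5=20≤26, 4·0+1·5=5≤11, objective 45.
Maximum is 54 at (s,t)=(0,6).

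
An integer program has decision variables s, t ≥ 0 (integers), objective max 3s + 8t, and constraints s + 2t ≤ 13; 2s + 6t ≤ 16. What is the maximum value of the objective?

24

(s,t)=(8,0): 1·8+2·0=8≤13, 2·8+6·0=16≤16, objective 24.
(s,t)=(7,0): 1·7+2·0=7≤13, 2·7+6·0=14≤16, objective 21.
No feasible integer point exceeds 24.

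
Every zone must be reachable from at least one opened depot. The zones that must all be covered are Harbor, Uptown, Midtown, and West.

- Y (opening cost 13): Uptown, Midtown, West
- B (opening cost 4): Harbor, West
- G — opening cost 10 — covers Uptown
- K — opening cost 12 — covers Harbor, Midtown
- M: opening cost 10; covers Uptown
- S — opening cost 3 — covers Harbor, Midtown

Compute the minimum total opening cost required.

16

This is an integer covering problem.
Choose Y and S: together they cover Harbor, Uptown, Midtown, West — every zone.
Total opening cost: 13 + 3 = 16.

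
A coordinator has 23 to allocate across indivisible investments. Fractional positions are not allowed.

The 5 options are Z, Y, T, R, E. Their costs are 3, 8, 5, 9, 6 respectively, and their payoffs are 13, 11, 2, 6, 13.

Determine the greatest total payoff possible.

39

This is an integer program with binary decision variables.
Allowing fractional choices, the relaxed optimum would be about 41.0, but investments are indivisible.
Z + Y + T + E: cost 3 + 8 + 5 + 6 = 22 ≤ 23, payoff 13 + 11 + 2 + 13 = 39.
Z + Y + E: cost 3 + 8 + 6 = 17 ≤ 23, payoff 13 + 11 + 13 = 37.
Best is Z, Y, T, and E with total payoff 39.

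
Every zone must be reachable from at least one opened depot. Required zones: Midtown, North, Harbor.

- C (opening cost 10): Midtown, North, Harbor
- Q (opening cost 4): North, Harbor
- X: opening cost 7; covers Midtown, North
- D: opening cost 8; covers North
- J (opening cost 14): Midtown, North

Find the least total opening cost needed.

The greedy cost-per-new-zone heuristic would pick Q and X for 11, but a cheaper cover exists.
C alone covers Midtown, North, Harbor — every zone.
Total opening cost: 10.
No cover costs less than 10.

10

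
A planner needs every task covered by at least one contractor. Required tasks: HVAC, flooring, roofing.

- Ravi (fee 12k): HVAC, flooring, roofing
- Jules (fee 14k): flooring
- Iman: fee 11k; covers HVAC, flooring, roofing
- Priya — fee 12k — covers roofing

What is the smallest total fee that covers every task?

11

Iman alone covers HVAC, flooring, roofing — every task.
Total fee: 11.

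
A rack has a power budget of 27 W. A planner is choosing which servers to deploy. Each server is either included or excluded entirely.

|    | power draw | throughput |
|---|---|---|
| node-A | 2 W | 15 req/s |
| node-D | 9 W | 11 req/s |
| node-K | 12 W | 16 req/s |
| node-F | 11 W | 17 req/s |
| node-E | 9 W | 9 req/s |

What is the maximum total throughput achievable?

48

This is an integer program with binary decision variables.
node-A + node-D + node-F: power draw 2 + 9 + 11 = 22 ≤ 27, throughput 15 + 11 + 17 = 43.
node-A + node-K + node-F: power draw 2 + 12 + 11 = 25 ≤ 27, throughput 15 + 16 + 17 = 48.
node-A + node-D + node-K: power draw 2 + 9 + 12 = 23 ≤ 27, throughput 15 + 11 + 16 = 42.
Best is node-A, node-K, and node-F with total throughput 48.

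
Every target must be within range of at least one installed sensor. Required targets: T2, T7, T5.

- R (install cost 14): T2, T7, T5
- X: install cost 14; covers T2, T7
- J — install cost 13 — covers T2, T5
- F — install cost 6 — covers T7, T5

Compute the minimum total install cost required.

14

The greedy cost-per-new-target heuristic would pick F and J for 19, but a cheaper cover exists.
R alone covers T2, T7, T5 — every target.
Total install cost: 14.
No cover costs less than 14.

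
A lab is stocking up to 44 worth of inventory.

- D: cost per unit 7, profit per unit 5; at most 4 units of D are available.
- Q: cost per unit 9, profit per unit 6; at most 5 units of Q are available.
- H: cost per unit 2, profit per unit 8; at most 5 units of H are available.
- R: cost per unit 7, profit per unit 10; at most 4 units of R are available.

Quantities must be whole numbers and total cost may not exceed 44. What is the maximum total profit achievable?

80

This is a bounded integer knapsack.
5×H and 4×R: cost 38 ≤ 44, profit 5·8 + 4·10 = 80.
1×D, 4×H, and 4×R: cost 43 ≤ 44, profit 1·5 + 4·8 + 4·10 = 77.
Best is 80.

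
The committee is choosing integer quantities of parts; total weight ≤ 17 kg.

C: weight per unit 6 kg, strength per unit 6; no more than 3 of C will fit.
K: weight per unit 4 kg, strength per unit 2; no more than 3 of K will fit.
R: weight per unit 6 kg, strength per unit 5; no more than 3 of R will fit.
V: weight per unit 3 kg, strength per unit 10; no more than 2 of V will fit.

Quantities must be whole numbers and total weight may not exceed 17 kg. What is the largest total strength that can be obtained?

28

V has the best ratio (10/3); taking only V gives at most 2×10 = 20 (stopped by the supply cap of 2).
Mixing does better — 1×C, 1×K, and 2×V: weight 16 ≤ 17, strength 1·6 + 1·2 + 2·10 = 28.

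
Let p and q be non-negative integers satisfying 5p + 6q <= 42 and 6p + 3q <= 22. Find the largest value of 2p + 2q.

The continuous relaxation peaks at (0.286, 6.76) with value 14.10; rounding to a feasible lattice point costs some objective.
(p,q)=(0,7) is feasible, giving 14.
(p,q)=(1,5) is feasible, giving 12.
(p,q)=(0,6) is feasible, giving 12.
Maximum is 14 at (p,q)=(0,7).

14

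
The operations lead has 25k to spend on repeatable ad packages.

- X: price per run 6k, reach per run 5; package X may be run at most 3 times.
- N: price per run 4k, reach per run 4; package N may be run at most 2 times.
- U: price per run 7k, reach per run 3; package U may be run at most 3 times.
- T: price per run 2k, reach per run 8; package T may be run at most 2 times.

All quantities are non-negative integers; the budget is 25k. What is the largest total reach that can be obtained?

2×X, 2×N, and 2×T: price 24 ≤ 25, reach 2·5 + 2·4 + 2·8 = 34.
1×X, 2×N, 1×U, and 2×T: price 25 ≤ 25, reach 1·5 + 2·4 + 1·3 + 2·8 = 32.
Best is 34.

34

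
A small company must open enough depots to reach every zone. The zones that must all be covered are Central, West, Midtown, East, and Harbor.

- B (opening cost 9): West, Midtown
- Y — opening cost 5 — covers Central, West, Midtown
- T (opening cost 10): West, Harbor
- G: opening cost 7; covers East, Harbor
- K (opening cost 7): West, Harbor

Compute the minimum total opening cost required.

This is a weighted set-cover instance.
Choose Y and G: together they cover Central, West, Midtown, East, Harbor — every zone.
Total opening cost: 5 + 7 = 12.
No cover costs less than 12.

12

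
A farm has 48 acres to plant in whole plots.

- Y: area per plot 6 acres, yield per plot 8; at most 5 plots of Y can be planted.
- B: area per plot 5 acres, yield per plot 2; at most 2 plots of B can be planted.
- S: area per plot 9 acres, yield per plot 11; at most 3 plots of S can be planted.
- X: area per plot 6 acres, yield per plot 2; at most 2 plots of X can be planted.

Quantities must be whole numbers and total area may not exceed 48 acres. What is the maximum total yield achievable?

Y has the best ratio (8/6); taking only Y gives at most 5×8 = 40 (stopped by the supply cap of 5).
Mixing does better — 5×Y and 2×S: area 48 ≤ 48, yield 5·8 + 2·11 = 62.

62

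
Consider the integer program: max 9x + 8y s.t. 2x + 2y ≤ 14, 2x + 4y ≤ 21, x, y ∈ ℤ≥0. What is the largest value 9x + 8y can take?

63

(x,y)=(7,0): 2·7+2·0=14≤14, 2·7+4·0=14≤21, objective 63.
(x,y)=(6,1): 2·6+2·1=14≤14, 2·6+4·1=16≤21, objective 62.
No feasible integer point exceeds 63.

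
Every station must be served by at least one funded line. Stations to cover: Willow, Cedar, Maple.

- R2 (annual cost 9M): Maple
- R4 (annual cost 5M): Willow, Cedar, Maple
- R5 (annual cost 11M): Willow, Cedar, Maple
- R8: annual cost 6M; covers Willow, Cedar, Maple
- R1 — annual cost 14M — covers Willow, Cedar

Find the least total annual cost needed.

R4 alone covers Willow, Cedar, Maple — every station.
Total annual cost: 5.
No cover costs less than 5.

5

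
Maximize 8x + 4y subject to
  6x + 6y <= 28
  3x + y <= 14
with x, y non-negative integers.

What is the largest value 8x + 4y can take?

Relaxing integrality, the LP optimum is 37.33 at (x,y) = (4.67, 0), which is not an integer point.
(x,y)=(4,0): 6·4+6·0=24≤28, 3·4+1·0=12≤14, objective 32.
(x,y)=(3,1): 6·3+6·1=24≤28, 3·3+1·1=10≤14, objective 28.
(x,y)=(3,0): 6·3+6·0=18≤28, 3·3+1·0=9≤14, objective 24.
The best lattice point is (4,0), giving 32.

32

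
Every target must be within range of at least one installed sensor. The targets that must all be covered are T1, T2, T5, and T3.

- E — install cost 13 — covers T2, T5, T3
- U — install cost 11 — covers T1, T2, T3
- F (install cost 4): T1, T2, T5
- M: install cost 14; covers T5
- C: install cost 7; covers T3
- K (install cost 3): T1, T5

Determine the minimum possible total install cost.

11

Choose F and C: together they cover T1, T2, T5, T3 — every target.
Total install cost: 4 + 7 = 11.
No cover costs less than 11.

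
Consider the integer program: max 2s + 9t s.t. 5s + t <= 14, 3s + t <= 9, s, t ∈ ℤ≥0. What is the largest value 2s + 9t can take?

81

(s,t)=(0,9): 5·0+1·9=9≤14, 3·0+1·9=9≤9, objective 81.
(s,t)=(0,8): 5·0+1·8=8≤14, 3·0+1·8=8≤9, objective 72.
No feasible integer point exceeds 81.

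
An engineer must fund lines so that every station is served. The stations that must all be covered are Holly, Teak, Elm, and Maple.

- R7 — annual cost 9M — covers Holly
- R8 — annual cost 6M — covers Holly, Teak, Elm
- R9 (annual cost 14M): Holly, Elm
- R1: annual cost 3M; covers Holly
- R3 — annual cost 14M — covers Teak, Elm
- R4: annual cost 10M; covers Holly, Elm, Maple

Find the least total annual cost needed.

16

This is a weighted set-cover instance.
Choose R8 and R4: together they cover Holly, Teak, Elm, Maple — every station.
Total annual cost: 6 + 10 = 16.
No cover costs less than 16.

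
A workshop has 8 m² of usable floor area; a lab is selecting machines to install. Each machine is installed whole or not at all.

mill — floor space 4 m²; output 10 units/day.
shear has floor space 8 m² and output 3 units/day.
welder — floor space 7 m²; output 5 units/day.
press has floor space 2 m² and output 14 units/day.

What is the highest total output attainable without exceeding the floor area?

24

Treat it as a binary knapsack problem.
Allowing fractional choices, the relaxed optimum would be about 25.4, but machines are indivisible.
mill + press: floor space 4 + 2 = 6 ≤ 8, output 10 + 14 = 24.
press: floor space 2 ≤ 8, output 14.
mill: floor space 4 ≤ 8, output 10.
Best is mill and press with total output 24.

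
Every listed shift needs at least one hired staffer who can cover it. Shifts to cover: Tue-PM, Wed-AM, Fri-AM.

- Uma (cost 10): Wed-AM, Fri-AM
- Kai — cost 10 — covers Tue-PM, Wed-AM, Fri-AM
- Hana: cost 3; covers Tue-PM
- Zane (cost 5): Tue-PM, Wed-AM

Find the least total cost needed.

The greedy cost-per-new-shift heuristic would pick Zane and Uma for 15, but a cheaper cover exists.
Kai alone covers Tue-PM, Wed-AM, Fri-AM — every shift.
Total cost: 10.
No cover costs less than 10.

10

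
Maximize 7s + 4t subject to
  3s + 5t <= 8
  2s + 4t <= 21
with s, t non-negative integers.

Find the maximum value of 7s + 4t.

14

The continuous relaxation peaks at (2.67, 0) with value 18.67; rounding to a feasible lattice point costs some objective.
(s,t)=(2,0): 3·2+5·0=6≤8, 2·2+4·0=4≤21, objective 14.
(s,t)=(1,1): 3·1+5·1=8≤8, 2·1+4·1=6≤21, objective 11.
(s,t)=(1,0): 3·1+5·0=3≤8, 2·1+4·0=2≤21, objective 7.
Maximum is 14 at (s,t)=(2,0).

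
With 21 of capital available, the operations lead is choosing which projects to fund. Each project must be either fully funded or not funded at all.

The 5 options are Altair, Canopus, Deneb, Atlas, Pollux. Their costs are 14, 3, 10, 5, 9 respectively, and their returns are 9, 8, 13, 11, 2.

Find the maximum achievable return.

Allowing fractional choices, the relaxed optimum would be about 33.9, but projects are indivisible.
Canopus + Deneb: cost 3 + 10 = 13 ≤ 21, return 8 + 13 = 21.
Canopus + Deneb + Atlas: cost 3 + 10 + 5 = 18 ≤ 21, return 8 + 13 + 11 = 32.
Deneb + Atlas: cost 10 + 5 = 15 ≤ 21, return 13 + 11 = 24.
Best is Canopus, Deneb, and Atlas with total return 32.

32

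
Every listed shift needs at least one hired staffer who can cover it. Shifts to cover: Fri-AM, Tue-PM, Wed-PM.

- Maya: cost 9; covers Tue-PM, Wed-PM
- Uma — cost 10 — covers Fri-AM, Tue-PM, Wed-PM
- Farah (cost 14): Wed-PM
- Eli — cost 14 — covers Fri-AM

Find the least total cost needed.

This is a weighted set-cover instance.
Uma alone covers Fri-AM, Tue-PM, Wed-PM — every shift.
Total cost: 10.
No cover costs less than 10.

10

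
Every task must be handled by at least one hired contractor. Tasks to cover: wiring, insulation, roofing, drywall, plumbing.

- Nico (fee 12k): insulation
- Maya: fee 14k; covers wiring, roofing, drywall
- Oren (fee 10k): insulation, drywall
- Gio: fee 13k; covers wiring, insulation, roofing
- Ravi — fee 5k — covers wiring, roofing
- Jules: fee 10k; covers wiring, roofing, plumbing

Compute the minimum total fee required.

20

This is an integer covering problem.
The greedy cost-per-new-task heuristic would pick Ravi, Oren, and Jules for 25, but a cheaper cover exists.
Choose Oren and Jules: together they cover wiring, insulation, roofing, drywall, plumbing — every task.
Total fee: 10 + 10 = 20.
No cover costs less than 20.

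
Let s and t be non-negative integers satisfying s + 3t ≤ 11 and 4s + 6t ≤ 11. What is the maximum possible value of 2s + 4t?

The continuous relaxation peaks at (0, 1.83) with value 7.33; rounding to a feasible lattice point costs some objective.
(s,t)=(1,1): 1·1+3·1=4≤11, 4·1+6·1=10≤11, objective 6.
(s,t)=(0,1): 1·0+3·1=3≤11, 4·0+6·1=6≤11, objective 4.
(s,t)=(2,0): 1·2+3·0=2≤11, 4·2+6·0=8≤11, objective 4.
(s,t)=(1,0): 1·1+3·0=1≤11, 4·1+6·0=4≤11, objective 2.
Maximum is 6 at (s,t)=(1,1).

6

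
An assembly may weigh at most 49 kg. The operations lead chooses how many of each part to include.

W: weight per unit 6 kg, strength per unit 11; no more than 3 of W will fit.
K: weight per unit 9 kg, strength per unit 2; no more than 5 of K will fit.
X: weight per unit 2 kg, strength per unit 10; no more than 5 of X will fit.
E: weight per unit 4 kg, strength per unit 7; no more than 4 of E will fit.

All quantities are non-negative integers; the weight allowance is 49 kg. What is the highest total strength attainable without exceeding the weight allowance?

111

This is a bounded integer knapsack.
X has the best ratio (10/2); taking only X gives at most 5×10 = 50 (stopped by the supply cap of 5).
Mixing does better — 3×W, 5×X, and 4×E: weight 44 ≤ 49, strength 3·11 + 5·10 + 4·7 = 111.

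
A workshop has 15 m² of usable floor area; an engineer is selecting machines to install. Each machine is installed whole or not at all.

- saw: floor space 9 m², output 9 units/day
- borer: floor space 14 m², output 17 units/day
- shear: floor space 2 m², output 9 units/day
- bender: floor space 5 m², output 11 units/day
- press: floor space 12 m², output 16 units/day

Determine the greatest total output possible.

saw + bender: floor space 9 + 5 = 14 ≤ 15, output 9 + 11 = 20.
shear + press: floor space 2 + 12 = 14 ≤ 15, output 9 + 16 = 25.
shear + bender: floor space 2 + 5 = 7 ≤ 15, output 9 + 11 = 20.
Best is shear and press with total output 25.

25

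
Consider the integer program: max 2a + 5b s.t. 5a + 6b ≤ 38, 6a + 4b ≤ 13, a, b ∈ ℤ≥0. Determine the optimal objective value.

Relaxing integrality, the LP optimum is 16.25 at (a,b) = (0, 3.25), which is not an integer point.
(a,b)=(0,3) is feasible, giving 15.
(a,b)=(0,2) is feasible, giving 10.
The best lattice point is (0,3), giving 15.

15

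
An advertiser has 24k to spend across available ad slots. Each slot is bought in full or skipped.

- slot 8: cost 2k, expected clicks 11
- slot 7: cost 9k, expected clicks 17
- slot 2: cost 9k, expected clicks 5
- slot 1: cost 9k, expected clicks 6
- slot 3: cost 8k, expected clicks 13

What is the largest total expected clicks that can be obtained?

41

Allowing fractional choices, the relaxed optimum would be about 44.3, but ad slots are indivisible.
slot 8 + slot 7 + slot 1: cost 2 + 9 + 9 = 20 ≤ 24, expected clicks 11 + 17 + 6 = 34.
slot 8 + slot 7 + slot 3: cost 2 + 9 + 8 = 19 ≤ 24, expected clicks 11 + 17 + 13 = 41.
Best is slot 8, slot 7, and slot 3 with total expected clicks 41.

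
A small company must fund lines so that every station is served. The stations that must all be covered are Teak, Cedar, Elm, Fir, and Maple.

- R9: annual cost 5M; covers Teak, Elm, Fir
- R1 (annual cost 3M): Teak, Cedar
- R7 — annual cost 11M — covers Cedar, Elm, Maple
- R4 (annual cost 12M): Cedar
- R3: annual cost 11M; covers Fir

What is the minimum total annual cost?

16

This is an integer covering problem.
The greedy cost-per-new-station heuristic would pick R1, R9, and R7 for 19, but a cheaper cover exists.
Choose R9 and R7: together they cover Teak, Cedar, Elm, Fir, Maple — every station.
Total annual cost: 5 + 11 = 16.
No cover costs less than 16.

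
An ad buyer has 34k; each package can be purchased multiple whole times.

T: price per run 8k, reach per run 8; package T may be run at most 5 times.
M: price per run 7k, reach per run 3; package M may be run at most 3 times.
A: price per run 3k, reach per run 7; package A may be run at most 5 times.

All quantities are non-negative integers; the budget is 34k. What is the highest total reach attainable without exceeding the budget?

51

Take 2×T and 5×A: price 31 ≤ 34, reach 2·8 + 5·7 = 51.
A has the best ratio (7/3) and is taken to its limit of 5; remaining capacity is filled optimally with the others.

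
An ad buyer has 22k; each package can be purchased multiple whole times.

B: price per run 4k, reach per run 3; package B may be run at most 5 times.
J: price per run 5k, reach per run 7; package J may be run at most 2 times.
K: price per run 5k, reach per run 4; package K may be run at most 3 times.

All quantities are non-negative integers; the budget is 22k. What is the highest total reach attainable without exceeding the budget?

23

This is a bounded integer knapsack.
3×B and 2×J: price 22 ≤ 22, reach 3·3 + 2·7 = 23.
2×J and 2×K: price 20 ≤ 22, reach 2·7 + 2·4 = 22.
Best is 23.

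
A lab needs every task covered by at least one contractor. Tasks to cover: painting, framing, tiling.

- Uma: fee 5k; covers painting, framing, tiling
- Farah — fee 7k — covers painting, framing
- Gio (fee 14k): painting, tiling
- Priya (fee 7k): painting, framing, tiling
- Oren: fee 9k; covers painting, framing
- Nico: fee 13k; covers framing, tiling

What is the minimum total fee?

Uma alone covers painting, framing, tiling — every task.
Total fee: 5.

5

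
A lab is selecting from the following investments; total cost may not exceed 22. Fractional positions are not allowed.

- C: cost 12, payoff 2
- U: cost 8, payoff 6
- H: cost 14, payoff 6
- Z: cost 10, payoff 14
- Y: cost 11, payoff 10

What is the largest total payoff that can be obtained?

24

Allowing fractional choices, the relaxed optimum would be about 24.8, but investments are indivisible.
U + Y: cost 8 + 11 = 19 ≤ 22, payoff 6 + 10 = 16.
U + Z: cost 8 + 10 = 18 ≤ 22, payoff 6 + 14 = 20.
Z + Y: cost 10 + 11 = 21 ≤ 22, payoff 14 + 10 = 24.
Best is Z and Y with total payoff 24.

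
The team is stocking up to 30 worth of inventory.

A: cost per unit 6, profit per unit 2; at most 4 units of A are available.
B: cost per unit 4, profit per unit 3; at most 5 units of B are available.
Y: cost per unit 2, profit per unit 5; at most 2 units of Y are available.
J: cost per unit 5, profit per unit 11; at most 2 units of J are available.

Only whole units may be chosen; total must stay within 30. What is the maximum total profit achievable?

44

3×B, 2×Y, and 2×J: cost 26 ≤ 30, profit 3·3 + 2·5 + 2·11 = 41.
4×B, 2×Y, and 2×J: cost 30 ≤ 30, profit 4·3 + 2·5 + 2·11 = 44.
Best is 44.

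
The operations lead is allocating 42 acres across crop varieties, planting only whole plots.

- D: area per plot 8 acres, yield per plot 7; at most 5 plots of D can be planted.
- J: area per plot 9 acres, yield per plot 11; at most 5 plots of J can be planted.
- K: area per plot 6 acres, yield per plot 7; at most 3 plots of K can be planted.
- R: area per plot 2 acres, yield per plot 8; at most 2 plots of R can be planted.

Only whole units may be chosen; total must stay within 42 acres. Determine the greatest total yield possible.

2×J, 3×K, and 2×R: area 40 ≤ 42, yield 2·11 + 3·7 + 2·8 = 59.
4×J and 2×R: area 40 ≤ 42, yield 4·11 + 2·8 = 60.
Best is 60.

60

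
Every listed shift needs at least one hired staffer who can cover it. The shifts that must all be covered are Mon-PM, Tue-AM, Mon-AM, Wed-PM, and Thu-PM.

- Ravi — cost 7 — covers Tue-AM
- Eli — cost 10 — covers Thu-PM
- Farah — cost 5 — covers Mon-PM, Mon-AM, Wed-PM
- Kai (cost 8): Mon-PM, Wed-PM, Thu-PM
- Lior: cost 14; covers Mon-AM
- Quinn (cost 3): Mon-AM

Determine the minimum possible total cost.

This is a weighted set-cover instance.
Choose Ravi, Kai, and Quinn: together they cover Mon-PM, Tue-AM, Mon-AM, Wed-PM, Thu-PM — every shift.
Total cost: 7 + 8 + 3 = 18.

18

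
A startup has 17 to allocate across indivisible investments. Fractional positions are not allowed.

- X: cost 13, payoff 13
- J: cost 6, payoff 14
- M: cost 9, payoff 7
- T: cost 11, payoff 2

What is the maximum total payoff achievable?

21

J + T: cost 6 + 11 = 17 ≤ 17, payoff 14 + 2 = 16.
J: cost 6 ≤ 17, payoff 14.
J + M: cost 6 + 9 = 15 ≤ 17, payoff 14 + 7 = 21.
Best is J and M with total payoff 21.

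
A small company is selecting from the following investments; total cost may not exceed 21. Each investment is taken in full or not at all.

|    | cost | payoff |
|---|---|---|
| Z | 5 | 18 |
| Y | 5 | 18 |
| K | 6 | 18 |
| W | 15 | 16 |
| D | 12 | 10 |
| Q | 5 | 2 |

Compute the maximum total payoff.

Take Z, Y, K, and Q: cost 5 + 5 + 6 + 5 = 21 ≤ 21, payoff 18 + 18 + 18 + 2 = 56.
No other feasible combination does better.

56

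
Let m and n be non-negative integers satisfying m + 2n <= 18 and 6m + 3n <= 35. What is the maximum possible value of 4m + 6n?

54

(m,n)=(0,9): 1·0+2·9=18≤18, 6·0+3·9=27≤35, objective 54.
(m,n)=(1,8): 1·1+2·8=17≤18, 6·1+3·8=30≤35, objective 52.
(m,n)=(2,7): 1·2+2·7=16≤18, 6·2+3·7=33≤35, objective 50.
(m,n)=(0,8): 1·0+2·8=16≤18, 6·0+3·8=24≤35, objective 48.
Maximum is 54 at (m,n)=(0,9).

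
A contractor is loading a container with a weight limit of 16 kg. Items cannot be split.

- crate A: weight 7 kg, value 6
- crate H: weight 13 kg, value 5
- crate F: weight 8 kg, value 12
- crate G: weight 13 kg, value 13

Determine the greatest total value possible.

This is an integer program with binary decision variables.
Take crate A and crate F: weight 7 + 8 = 15 ≤ 16, value 6 + 12 = 18.
No other feasible combination does better.

18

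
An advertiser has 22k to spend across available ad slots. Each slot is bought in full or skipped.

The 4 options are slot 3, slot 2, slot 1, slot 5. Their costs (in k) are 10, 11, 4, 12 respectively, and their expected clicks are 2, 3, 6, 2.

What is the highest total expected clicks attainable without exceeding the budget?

9

Allowing fractional choices, the relaxed optimum would be about 10.4, but ad slots are indivisible.
slot 3 + slot 1: cost 10 + 4 = 14 ≤ 22, expected clicks 2 + 6 = 8.
slot 1 + slot 5: cost 4 + 12 = 16 ≤ 22, expected clicks 6 + 2 = 8.
slot 2 + slot 1: cost 11 + 4 = 15 ≤ 22, expected clicks 3 + 6 = 9.
Best is slot 2 and slot 1 with total expected clicks 9.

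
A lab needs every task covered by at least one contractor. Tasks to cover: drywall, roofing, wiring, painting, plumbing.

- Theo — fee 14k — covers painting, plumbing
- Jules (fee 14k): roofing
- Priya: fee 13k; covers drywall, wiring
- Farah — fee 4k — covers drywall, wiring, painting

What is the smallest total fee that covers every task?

Choose Theo, Jules, and Farah: together they cover drywall, roofing, wiring, painting, plumbing — every task.
Total fee: 14 + 14 + 4 = 32.

32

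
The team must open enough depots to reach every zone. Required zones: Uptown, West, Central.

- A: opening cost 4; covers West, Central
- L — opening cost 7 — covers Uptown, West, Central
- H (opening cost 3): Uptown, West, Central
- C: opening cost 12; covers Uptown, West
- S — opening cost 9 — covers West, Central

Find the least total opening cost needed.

H alone covers Uptown, West, Central — every zone.
Total opening cost: 3.

3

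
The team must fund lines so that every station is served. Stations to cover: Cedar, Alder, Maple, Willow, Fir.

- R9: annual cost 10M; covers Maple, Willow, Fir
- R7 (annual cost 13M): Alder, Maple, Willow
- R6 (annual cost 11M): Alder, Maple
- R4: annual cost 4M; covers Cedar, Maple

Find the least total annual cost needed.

25

Choose R9, R6, and R4: together they cover Cedar, Alder, Maple, Willow, Fir — every station.
Total annual cost: 10 + 11 + 4 = 25.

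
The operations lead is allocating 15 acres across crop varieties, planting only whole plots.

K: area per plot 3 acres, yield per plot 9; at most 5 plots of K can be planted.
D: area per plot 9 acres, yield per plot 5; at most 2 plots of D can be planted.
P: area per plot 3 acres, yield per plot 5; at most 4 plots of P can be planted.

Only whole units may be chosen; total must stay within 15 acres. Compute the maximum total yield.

4×K and 1×P: area 15 ≤ 15, yield 4·9 + 1·5 = 41.
5×K: area 15 ≤ 15, yield 5·9 = 45.
Best is 45.

45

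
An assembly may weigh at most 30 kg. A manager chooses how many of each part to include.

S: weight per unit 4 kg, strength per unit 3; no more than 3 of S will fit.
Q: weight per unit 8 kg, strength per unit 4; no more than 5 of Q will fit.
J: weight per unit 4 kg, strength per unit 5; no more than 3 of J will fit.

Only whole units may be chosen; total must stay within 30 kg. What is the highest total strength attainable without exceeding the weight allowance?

25

Take 2×S, 1×Q, and 3×J: weight 28 ≤ 30, strength 2·3 + 1·4 + 3·5 = 25.
J has the best ratio (5/4) and is taken to its limit of 3; remaining capacity is filled optimally with the others.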